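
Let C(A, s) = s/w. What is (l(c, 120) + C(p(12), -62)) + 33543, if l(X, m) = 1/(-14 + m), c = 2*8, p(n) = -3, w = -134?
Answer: 238225739/7102 ≈ 33544.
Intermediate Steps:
c = 16
C(A, s) = -s/134 (C(A, s) = s/(-134) = s*(-1/134) = -s/134)
(l(c, 120) + C(p(12), -62)) + 33543 = (1/(-14 + 120) - 1/134*(-62)) + 33543 = (1/106 + 31/67) + 33543 = 3353/7102 + 33543 = 238225739/7102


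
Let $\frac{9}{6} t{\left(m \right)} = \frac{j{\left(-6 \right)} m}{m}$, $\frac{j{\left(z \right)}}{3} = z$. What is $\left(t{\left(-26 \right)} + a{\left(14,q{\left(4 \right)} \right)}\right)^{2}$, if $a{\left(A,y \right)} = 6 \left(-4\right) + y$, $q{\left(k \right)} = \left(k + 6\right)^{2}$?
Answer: $4096$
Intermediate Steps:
$j{\left(z \right)} = 3 z$
$q{\left(k \right)} = \left(6 + k\right)^{2}$
$a{\left(A,y \right)} = -24 + y$
$t{\left(m \right)} = -12$ ($t{\left(m \right)} = \frac{2 \frac{3 \left(-6\right) m}{m}}{3} = \frac{2 \frac{\left(-18\right) m}{m}}{3} = \frac{2}{3} \left(-18\right) = -12$)
$\left(t{\left(-26 \right)} + a{\left(14,q{\left(4 \right)} \right)}\right)^{2} = \left(-12 - \left(24 - \left(6 + 4\right)^{2}\right)\right)^{2} = \left(-12 - \left(24 - 10^{2}\right)\right)^{2} = \left(-12 + \left(-24 + 100\right)\right)^{2} = \left(-12 + 76\right)^{2} = 64^{2} = 4096$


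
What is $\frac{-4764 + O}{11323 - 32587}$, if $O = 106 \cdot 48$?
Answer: $- \frac{27}{1772} \approx -0.015237$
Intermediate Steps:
$O = 5088$
$\frac{-4764 + O}{11323 - 32587} = \frac{-4764 + 5088}{11323 - 32587} = \frac{324}{-21264} = 324 \left(- \frac{1}{21264}\right) = - \frac{27}{1772}$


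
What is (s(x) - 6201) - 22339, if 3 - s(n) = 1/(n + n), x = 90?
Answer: -5136661/180 ≈ -28537.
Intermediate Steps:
s(n) = 3 - 1/(2*n) (s(n) = 3 - 1/(n + n) = 3 - 1/(2*n))
(s(x) - 6201) - 22339 = ((3 - ½/90) - 6201) - 22339 = ((3 - ½*1/90) - 6201) - 22339 = ((3 - 1/180) - 6201) - 22339 = (539/180 - 6201) - 22339 = -1115641/180 - 22339 = -5136661/180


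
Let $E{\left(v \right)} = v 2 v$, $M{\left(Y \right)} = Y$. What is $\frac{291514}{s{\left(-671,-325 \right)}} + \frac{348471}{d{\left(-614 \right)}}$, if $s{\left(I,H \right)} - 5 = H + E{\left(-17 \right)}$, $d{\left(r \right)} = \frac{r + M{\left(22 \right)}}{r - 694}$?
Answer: $\frac{14721124229}{19092} \approx 7.7106 \cdot 10^{5}$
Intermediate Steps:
$E{\left(v \right)} = 2 v^{2}$ ($E{\left(v \right)} = 2 v v = 2 v^{2}$)
$d{\left(r \right)} = \frac{22 + r}{-694 + r}$ ($d{\left(r \right)} = \frac{r + 22}{r - 694} = \frac{22 + r}{-694 + r}$)
$s{\left(I,H \right)} = 583 + H$ ($s{\left(I,H \right)} = 5 + \left(H + 2 \left(-17\right)^{2}\right) = 5 + \left(H + 2 \cdot 289\right) = 5 + \left(H + 578\right) = 5 + \left(578 + H\right) = 583 + H$)
$\frac{291514}{s{\left(-671,-325 \right)}} + \frac{348471}{d{\left(-614 \right)}} = \frac{291514}{583 - 325} + \frac{348471}{\frac{1}{-694 - 614} \left(22 - 614\right)} = \frac{291514}{258} + \frac{348471}{\frac{1}{-1308} \left(-592\right)} = 291514 \cdot \frac{1}{258} + \frac{348471}{\left(- \frac{1}{1308}\right) \left(-592\right)} = \frac{145757}{129} + \frac{348471}{\frac{148}{327}} = \frac{145757}{129} + 348471 \cdot \frac{327}{148} = \frac{145757}{129} + \frac{113950017}{148} = \frac{14721124229}{19092}$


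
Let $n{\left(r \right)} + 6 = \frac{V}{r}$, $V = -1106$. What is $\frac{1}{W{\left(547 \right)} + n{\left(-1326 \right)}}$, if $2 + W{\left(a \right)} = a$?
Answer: $\frac{663}{357910} \approx 0.0018524$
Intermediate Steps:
$W{\left(a \right)} = -2 + a$
$n{\left(r \right)} = -6 - \frac{1106}{r}$
$\frac{1}{W{\left(547 \right)} + n{\left(-1326 \right)}} = \frac{1}{\left(-2 + 547\right) - \left(6 + \frac{1106}{-1326}\right)} = \frac{1}{545 - \frac{3425}{663}} = \frac{1}{\frac{357910}{663}} = \frac{663}{357910}$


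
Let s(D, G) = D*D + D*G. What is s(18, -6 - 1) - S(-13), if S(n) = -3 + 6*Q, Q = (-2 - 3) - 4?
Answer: 255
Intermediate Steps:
Q = -9 (Q = -5 - 4 = -9)
S(n) = -57 (S(n) = -3 + 6*(-9) = -3 - 54 = -57)
s(D, G) = D**2 + D*G
s(18, -6 - 1) - S(-13) = 18*(18 + (-6 - 1)) - 1*(-57) = 18*(18 - 7) + 57 = 18*11 + 57 = 198 + 57 = 255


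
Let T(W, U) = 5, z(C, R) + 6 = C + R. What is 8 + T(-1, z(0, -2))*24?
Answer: 128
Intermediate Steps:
z(C, R) = -6 + C + R (z(C, R) = -6 + (C + R) = -6 + C + R)
8 + T(-1, z(0, -2))*24 = 8 + 5*24 = 8 + 120 = 128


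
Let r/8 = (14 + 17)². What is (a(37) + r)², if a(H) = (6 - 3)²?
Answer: 59243809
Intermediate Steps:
a(H) = 9 (a(H) = 3² = 9)
r = 7688 (r = 8*(14 + 17)² = 8*31² = 8*961 = 7688)
(a(37) + r)² = (9 + 7688)² = 7697² = 59243809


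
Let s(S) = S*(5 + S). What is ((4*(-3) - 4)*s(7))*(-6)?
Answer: 8064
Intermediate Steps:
((4*(-3) - 4)*s(7))*(-6) = ((4*(-3) - 4)*(7*(5 + 7)))*(-6) = ((-12 - 4)*(7*12))*(-6) = -16*84*(-6) = -1344*(-6) = 8064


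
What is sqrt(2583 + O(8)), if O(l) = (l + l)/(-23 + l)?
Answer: sqrt(580935)/15 ≈ 50.813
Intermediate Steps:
O(l) = 2*l/(-23 + l) (O(l) = (2*l)/(-23 + l) = 2*l/(-23 + l))
sqrt(2583 + O(8)) = sqrt(2583 + 2*8/(-23 + 8)) = sqrt(2583 + 2*8/(-15)) = sqrt(2583 + 2*8*(-1/15)) = sqrt(2583 - 16/15) = sqrt(38729/15) = sqrt(580935)/15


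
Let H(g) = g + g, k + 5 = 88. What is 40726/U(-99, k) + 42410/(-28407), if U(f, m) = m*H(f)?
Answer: -308978237/77806773 ≈ -3.9711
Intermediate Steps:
k = 83 (k = -5 + 88 = 83)
H(g) = 2*g
U(f, m) = 2*f*m (U(f, m) = m*(2*f) = 2*f*m)
40726/U(-99, k) + 42410/(-28407) = 40726/((2*(-99)*83)) + 42410/(-28407) = 40726/(-16434) + 42410*(-1/28407) = 40726*(-1/16434) - 42410/28407 = -20363/8217 - 42410/28407 = -308978237/77806773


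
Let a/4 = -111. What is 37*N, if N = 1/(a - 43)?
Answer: -37/487 ≈ -0.075975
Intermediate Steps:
a = -444 (a = 4*(-111) = -444)
N = -1/487 (N = 1/(-444 - 43) = 1/(-487) = -1/487 ≈ -0.0020534)
37*N = 37*(-1/487) = -37/487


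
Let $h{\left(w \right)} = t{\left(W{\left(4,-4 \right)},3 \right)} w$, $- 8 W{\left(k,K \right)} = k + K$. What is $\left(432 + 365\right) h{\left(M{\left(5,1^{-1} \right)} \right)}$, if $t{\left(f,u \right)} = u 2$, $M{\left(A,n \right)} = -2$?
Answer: $-9564$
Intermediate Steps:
$W{\left(k,K \right)} = - \frac{K}{8} - \frac{k}{8}$ ($W{\left(k,K \right)} = - \frac{k + K}{8} = - \frac{K + k}{8} = - \frac{K}{8} - \frac{k}{8}$)
$t{\left(f,u \right)} = 2 u$
$h{\left(w \right)} = 6 w$ ($h{\left(w \right)} = 2 \cdot 3 w = 6 w$)
$\left(432 + 365\right) h{\left(M{\left(5,1^{-1} \right)} \right)} = \left(432 + 365\right) 6 \left(-2\right) = 797 \left(-12\right) = -9564$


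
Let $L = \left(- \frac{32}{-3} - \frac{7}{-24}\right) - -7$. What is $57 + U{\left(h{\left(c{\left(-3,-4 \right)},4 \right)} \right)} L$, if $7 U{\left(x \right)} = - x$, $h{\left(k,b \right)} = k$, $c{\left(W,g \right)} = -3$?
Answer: $\frac{3623}{56} \approx 64.696$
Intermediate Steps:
$U{\left(x \right)} = - \frac{x}{7}$ ($U{\left(x \right)} = \frac{\left(-1\right) x}{7} = - \frac{x}{7}$)
$L = \frac{431}{24}$ ($L = \left(\left(-32\right) \left(- \frac{1}{3}\right) - - \frac{7}{24}\right) + 7 = \left(\frac{32}{3} + \frac{7}{24}\right) + 7 = \frac{263}{24} + 7 = \frac{431}{24} \approx 17.958$)
$57 + U{\left(h{\left(c{\left(-3,-4 \right)},4 \right)} \right)} L = 57 + \left(- \frac{1}{7}\right) \left(-3\right) \frac{431}{24} = 57 + \frac{3}{7} \cdot \frac{431}{24} = 57 + \frac{431}{56} = \frac{3623}{56}$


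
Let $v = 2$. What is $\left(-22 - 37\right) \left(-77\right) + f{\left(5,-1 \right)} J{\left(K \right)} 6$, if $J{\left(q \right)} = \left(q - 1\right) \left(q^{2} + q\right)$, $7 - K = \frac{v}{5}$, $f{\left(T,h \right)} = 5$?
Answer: $\frac{324247}{25} \approx 12970.0$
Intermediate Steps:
$K = \frac{33}{5}$ ($K = 7 - \frac{2}{5} = \frac{33}{5} \approx 6.6$)
$J{\left(q \right)} = \left(-1 + q\right) \left(q + q^{2}\right)$
$\left(-22 - 37\right) \left(-77\right) + f{\left(5,-1 \right)} J{\left(K \right)} 6 = \left(-22 - 37\right) \left(-77\right) + 5 \left(\left(\frac{33}{5}\right)^{3} - \frac{33}{5}\right) 6 = \left(-22 - 37\right) \left(-77\right) + 5 \left(\frac{35937}{125} - \frac{33}{5}\right) 6 = \left(-59\right) \left(-77\right) + 5 \cdot \frac{35112}{125} \cdot 6 = 4543 + \frac{35112}{25} \cdot 6 = 4543 + \frac{210672}{25} = \frac{324247}{25}$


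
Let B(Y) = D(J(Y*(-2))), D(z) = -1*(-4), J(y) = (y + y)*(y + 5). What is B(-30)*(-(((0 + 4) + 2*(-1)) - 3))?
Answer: 4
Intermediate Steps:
J(y) = 2*y*(5 + y) (J(y) = (2*y)*(5 + y) = 2*y*(5 + y))
D(z) = 4
B(Y) = 4
B(-30)*(-(((0 + 4) + 2*(-1)) - 3)) = 4*(-(((0 + 4) + 2*(-1)) - 3)) = 4*(-((4 - 2) - 3)) = 4*(-(2 - 3)) = 4*(-1*(-1)) = 4*1 = 4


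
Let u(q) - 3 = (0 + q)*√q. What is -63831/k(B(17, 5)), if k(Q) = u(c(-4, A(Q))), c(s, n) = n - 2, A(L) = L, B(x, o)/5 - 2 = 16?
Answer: 191493/681463 - 11234256*√22/681463 ≈ -77.043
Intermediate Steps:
B(x, o) = 90 (B(x, o) = 10 + 5*16 = 10 + 80 = 90)
c(s, n) = -2 + n
u(q) = 3 + q^(3/2) (u(q) = 3 + (0 + q)*√q = 3 + q*√q = 3 + q^(3/2))
k(Q) = 3 + (-2 + Q)^(3/2)
-63831/k(B(17, 5)) = -63831/(3 + (-2 + 90)^(3/2)) = -63831/(3 + 88^(3/2)) = -63831/(3 + 176*√22)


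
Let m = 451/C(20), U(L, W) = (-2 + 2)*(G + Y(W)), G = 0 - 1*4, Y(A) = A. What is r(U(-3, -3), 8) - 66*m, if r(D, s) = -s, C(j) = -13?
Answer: 29662/13 ≈ 2281.7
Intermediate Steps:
G = -4 (G = 0 - 4 = -4)
U(L, W) = 0 (U(L, W) = (-2 + 2)*(-4 + W) = 0*(-4 + W) = 0)
m = -451/13 (m = 451/(-13) = 451*(-1/13) = -451/13 ≈ -34.692)
r(U(-3, -3), 8) - 66*m = -1*8 - 66*(-451/13) = -8 + 29766/13 = 29662/13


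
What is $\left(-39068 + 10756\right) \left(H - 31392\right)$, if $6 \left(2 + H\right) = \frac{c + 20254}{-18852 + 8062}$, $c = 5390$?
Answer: $\frac{4795281779304}{5395} \approx 8.8884 \cdot 10^{8}$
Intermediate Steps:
$H = - \frac{12927}{5395}$ ($H = -2 + \frac{\left(5390 + 20254\right) \frac{1}{-18852 + 8062}}{6} = -2 + \frac{25644 \frac{1}{-10790}}{6} = -2 + \frac{25644 \left(- \frac{1}{10790}\right)}{6} = -2 + \frac{1}{6} \left(- \frac{12822}{5395}\right) = -2 - \frac{2137}{5395} = - \frac{12927}{5395} \approx -2.3961$)
$\left(-39068 + 10756\right) \left(H - 31392\right) = \left(-39068 + 10756\right) \left(- \frac{12927}{5395} - 31392\right) = \left(-28312\right) \left(- \frac{169372767}{5395}\right) = \frac{4795281779304}{5395}$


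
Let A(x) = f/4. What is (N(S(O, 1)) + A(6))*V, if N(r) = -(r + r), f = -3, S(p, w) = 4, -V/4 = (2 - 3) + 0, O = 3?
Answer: -35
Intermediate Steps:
V = 4 (V = -4*((2 - 3) + 0) = -4*(-1 + 0) = -4*(-1) = 4)
N(r) = -2*r
A(x) = -¾ (A(x) = -3/4 = -3*¼ = -¾)
(N(S(O, 1)) + A(6))*V = (-2*4 - ¾)*4 = (-8 - ¾)*4 = -35/4*4 = -35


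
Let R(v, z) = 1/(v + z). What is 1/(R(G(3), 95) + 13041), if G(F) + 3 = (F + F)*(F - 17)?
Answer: 8/104329 ≈ 7.6680e-5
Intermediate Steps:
G(F) = -3 + 2*F*(-17 + F) (G(F) = -3 + (F + F)*(F - 17) = -3 + (2*F)*(-17 + F) = -3 + 2*F*(-17 + F))
1/(R(G(3), 95) + 13041) = 1/(1/((-3 - 34*3 + 2*3²) + 95) + 13041) = 1/(1/((-3 - 102 + 2*9) + 95) + 13041) = 1/(1/((-3 - 102 + 18) + 95) + 13041) = 1/(1/(-87 + 95) + 13041) = 1/(1/8 + 13041) = 1/(⅛ + 13041) = 1/(104329/8) = 8/104329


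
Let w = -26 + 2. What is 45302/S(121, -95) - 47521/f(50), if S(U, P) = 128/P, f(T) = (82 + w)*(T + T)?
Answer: -1560467793/46400 ≈ -33631.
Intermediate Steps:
w = -24
f(T) = 116*T (f(T) = (82 - 24)*(T + T) = 58*(2*T) = 116*T)
45302/S(121, -95) - 47521/f(50) = 45302/((128/(-95))) - 47521/(116*50) = 45302/((128*(-1/95))) - 47521/5800 = 45302/(-128/95) - 47521*1/5800 = 45302*(-95/128) - 47521/5800 = -2151845/64 - 47521/5800 = -1560467793/46400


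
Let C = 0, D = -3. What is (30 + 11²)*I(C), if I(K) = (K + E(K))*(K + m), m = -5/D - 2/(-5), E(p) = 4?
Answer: 18724/15 ≈ 1248.3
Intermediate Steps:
m = 31/15 (m = -5/(-3) - 2/(-5) = -5*(-⅓) - 2*(-⅕) = 5/3 + ⅖ = 31/15 ≈ 2.0667)
I(K) = (4 + K)*(31/15 + K) (I(K) = (K + 4)*(K + 31/15) = (4 + K)*(31/15 + K))
(30 + 11²)*I(C) = (30 + 11²)*(124/15 + 0² + (91/15)*0) = (30 + 121)*(124/15 + 0 + 0) = 151*(124/15) = 18724/15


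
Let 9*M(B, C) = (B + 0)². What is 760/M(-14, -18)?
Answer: 1710/49 ≈ 34.898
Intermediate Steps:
M(B, C) = B²/9 (M(B, C) = (B + 0)²/9 = B²/9)
760/M(-14, -18) = 760/(((⅑)*(-14)²)) = 760/(((⅑)*196)) = 760/(196/9) = 760*(9/196) = 1710/49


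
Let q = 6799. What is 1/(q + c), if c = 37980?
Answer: 1/44779 ≈ 2.2332e-5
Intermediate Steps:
1/(q + c) = 1/(6799 + 37980) = 1/44779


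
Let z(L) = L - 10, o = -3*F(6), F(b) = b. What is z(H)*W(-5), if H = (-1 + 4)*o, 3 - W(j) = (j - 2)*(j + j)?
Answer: 4288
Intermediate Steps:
W(j) = 3 - 2*j*(-2 + j) (W(j) = 3 - (j - 2)*(j + j) = 3 - (-2 + j)*2*j = 3 - 2*j*(-2 + j))
o = -18 (o = -3*6 = -18)
H = -54 (H = (-1 + 4)*(-18) = 3*(-18) = -54)
z(L) = -10 + L
z(H)*W(-5) = (-10 - 54)*(3 - 2*(-5)² + 4*(-5)) = -64*(3 - 2*25 - 20) = -64*(3 - 50 - 20) = -64*(-67) = 4288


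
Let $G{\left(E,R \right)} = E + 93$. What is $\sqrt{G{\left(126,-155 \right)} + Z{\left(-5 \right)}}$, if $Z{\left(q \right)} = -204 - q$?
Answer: $2 \sqrt{5} \approx 4.4721$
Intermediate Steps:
$G{\left(E,R \right)} = 93 + E$
$\sqrt{G{\left(126,-155 \right)} + Z{\left(-5 \right)}} = \sqrt{\left(93 + 126\right) - 199} = \sqrt{219 + \left(-204 + 5\right)} = \sqrt{219 - 199} = \sqrt{20} = 2 \sqrt{5}$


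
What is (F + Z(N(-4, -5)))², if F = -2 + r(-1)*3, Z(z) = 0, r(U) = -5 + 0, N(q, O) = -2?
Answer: 289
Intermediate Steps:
r(U) = -5
F = -17 (F = -2 - 5*3 = -2 - 15 = -17)
(F + Z(N(-4, -5)))² = (-17 + 0)² = (-17)² = 289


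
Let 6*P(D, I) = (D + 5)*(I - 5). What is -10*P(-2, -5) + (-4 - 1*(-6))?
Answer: 52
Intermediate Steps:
P(D, I) = (-5 + I)*(5 + D)/6 (P(D, I) = ((D + 5)*(I - 5))/6 = ((5 + D)*(-5 + I))/6 = ((-5 + I)*(5 + D))/6 = (-5 + I)*(5 + D)/6)
-10*P(-2, -5) + (-4 - 1*(-6)) = -10*(-25/6 - 5/6*(-2) + (5/6)*(-5) + (1/6)*(-2)*(-5)) + (-4 - 1*(-6)) = -10*(-25/6 + 5/3 - 25/6 + 5/3) + (-4 + 6) = -10*(-5) + 2 = 50 + 2 = 52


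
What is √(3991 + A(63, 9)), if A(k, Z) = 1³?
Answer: 2*√998 ≈ 63.182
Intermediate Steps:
A(k, Z) = 1
√(3991 + A(63, 9)) = √(3991 + 1) = √3992 = 2*√998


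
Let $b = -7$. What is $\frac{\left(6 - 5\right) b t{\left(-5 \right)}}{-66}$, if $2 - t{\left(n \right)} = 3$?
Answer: $- \frac{7}{66} \approx -0.10606$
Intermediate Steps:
$t{\left(n \right)} = -1$ ($t{\left(n \right)} = 2 - 3 = -1$)
$\frac{\left(6 - 5\right) b t{\left(-5 \right)}}{-66} = \frac{\left(6 - 5\right) \left(-7\right) \left(-1\right)}{-66} = \left(6 - 5\right) \left(-7\right) \left(-1\right) \left(- \frac{1}{66}\right) = 1 \left(-7\right) \left(-1\right) \left(- \frac{1}{66}\right) = \left(-7\right) \left(-1\right) \left(- \frac{1}{66}\right) = 7 \left(- \frac{1}{66}\right) = - \frac{7}{66}$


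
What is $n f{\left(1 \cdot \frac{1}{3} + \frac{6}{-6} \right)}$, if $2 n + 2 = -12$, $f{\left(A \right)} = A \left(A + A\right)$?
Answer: $- \frac{56}{9} \approx -6.2222$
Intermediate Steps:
$f{\left(A \right)} = 2 A^{2}$ ($f{\left(A \right)} = A 2 A = 2 A^{2}$)
$n = -7$ ($n = -1 + \frac{1}{2} \left(-12\right) = -1 - 6 = -7$)
$n f{\left(1 \cdot \frac{1}{3} + \frac{6}{-6} \right)} = - 7 \cdot 2 \left(1 \cdot \frac{1}{3} + \frac{6}{-6}\right)^{2} = - 7 \cdot 2 \left(1 \cdot \frac{1}{3} + 6 \left(- \frac{1}{6}\right)\right)^{2} = - 7 \cdot 2 \left(\frac{1}{3} - 1\right)^{2} = - 7 \cdot 2 \left(- \frac{2}{3}\right)^{2} = - 7 \cdot 2 \cdot \frac{4}{9} = \left(-7\right) \frac{8}{9} = - \frac{56}{9}$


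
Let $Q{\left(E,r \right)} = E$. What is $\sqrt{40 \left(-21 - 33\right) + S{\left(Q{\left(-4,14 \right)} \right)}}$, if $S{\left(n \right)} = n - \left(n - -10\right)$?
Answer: $i \sqrt{2170} \approx 46.583 i$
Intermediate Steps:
$S{\left(n \right)} = -10$ ($S{\left(n \right)} = n - \left(n + 10\right) = n - \left(10 + n\right) = -10$)
$\sqrt{40 \left(-21 - 33\right) + S{\left(Q{\left(-4,14 \right)} \right)}} = \sqrt{40 \left(-21 - 33\right) - 10} = \sqrt{40 \left(-54\right) - 10} = \sqrt{-2160 - 10} = \sqrt{-2170} = i \sqrt{2170}$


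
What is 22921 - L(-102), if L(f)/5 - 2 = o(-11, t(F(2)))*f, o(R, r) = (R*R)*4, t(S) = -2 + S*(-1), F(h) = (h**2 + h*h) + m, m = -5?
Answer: 269751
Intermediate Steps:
F(h) = -5 + 2*h**2 (F(h) = (h**2 + h*h) - 5 = (h**2 + h**2) - 5 = 2*h**2 - 5 = -5 + 2*h**2)
t(S) = -2 - S
o(R, r) = 4*R**2 (o(R, r) = R**2*4 = 4*R**2)
L(f) = 10 + 2420*f (L(f) = 10 + 5*((4*(-11)**2)*f) = 10 + 5*((4*121)*f) = 10 + 5*(484*f) = 10 + 2420*f)
22921 - L(-102) = 22921 - (10 + 2420*(-102)) = 22921 - (10 - 246840) = 22921 - 1*(-246830) = 22921 + 246830 = 269751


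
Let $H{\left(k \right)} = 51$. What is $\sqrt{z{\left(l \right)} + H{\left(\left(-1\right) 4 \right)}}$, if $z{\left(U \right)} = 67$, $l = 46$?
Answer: $\sqrt{118} \approx 10.863$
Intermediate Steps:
$\sqrt{z{\left(l \right)} + H{\left(\left(-1\right) 4 \right)}} = \sqrt{67 + 51} = \sqrt{118}$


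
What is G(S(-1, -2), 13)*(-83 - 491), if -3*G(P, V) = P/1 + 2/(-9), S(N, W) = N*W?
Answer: 9184/27 ≈ 340.15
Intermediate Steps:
G(P, V) = 2/27 - P/3 (G(P, V) = -(P/1 + 2/(-9))/3 = -(P*1 + 2*(-⅑))/3 = -(P - 2/9)/3 = -(-2/9 + P)/3 = 2/27 - P/3)
G(S(-1, -2), 13)*(-83 - 491) = (2/27 - (-1)*(-2)/3)*(-83 - 491) = (2/27 - ⅓*2)*(-574) = (2/27 - ⅔)*(-574) = -16/27*(-574) = 9184/27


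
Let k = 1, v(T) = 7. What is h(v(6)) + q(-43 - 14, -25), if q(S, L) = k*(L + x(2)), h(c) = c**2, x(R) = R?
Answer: 26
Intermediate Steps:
q(S, L) = 2 + L (q(S, L) = 1*(L + 2) = 1*(2 + L) = 2 + L)
h(v(6)) + q(-43 - 14, -25) = 7**2 + (2 - 25) = 49 - 23 = 26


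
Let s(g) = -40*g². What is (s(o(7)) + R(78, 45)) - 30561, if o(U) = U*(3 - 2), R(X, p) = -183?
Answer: -32704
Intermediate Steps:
o(U) = U (o(U) = U*1 = U)
(s(o(7)) + R(78, 45)) - 30561 = (-40*7² - 183) - 30561 = (-40*49 - 183) - 30561 = (-1960 - 183) - 30561 = -2143 - 30561 = -32704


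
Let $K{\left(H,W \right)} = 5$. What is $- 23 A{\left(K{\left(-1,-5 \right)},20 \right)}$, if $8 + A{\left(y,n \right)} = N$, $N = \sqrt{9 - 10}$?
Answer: $184 - 23 i \approx 184.0 - 23.0 i$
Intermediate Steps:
$N = i$ ($N = \sqrt{-1} = i \approx 1.0 i$)
$A{\left(y,n \right)} = -8 + i$
$- 23 A{\left(K{\left(-1,-5 \right)},20 \right)} = - 23 \left(-8 + i\right) = 184 - 23 i$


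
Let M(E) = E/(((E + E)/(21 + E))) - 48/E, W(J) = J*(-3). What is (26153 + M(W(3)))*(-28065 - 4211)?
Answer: -2533440068/3 ≈ -8.4448e+8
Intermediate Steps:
W(J) = -3*J
M(E) = 21/2 + E/2 - 48/E (M(E) = E/(((2*E)/(21 + E))) - 48/E = E/((2*E/(21 + E))) - 48/E = E*((21 + E)/(2*E)) - 48/E = (21/2 + E/2) - 48/E = 21/2 + E/2 - 48/E)
(26153 + M(W(3)))*(-28065 - 4211) = (26153 + (-96 + (-3*3)*(21 - 3*3))/(2*((-3*3))))*(-28065 - 4211) = (26153 + (½)*(-96 - 9*(21 - 9))/(-9))*(-32276) = (26153 + (½)*(-⅑)*(-96 - 9*12))*(-32276) = (26153 + (½)*(-⅑)*(-96 - 108))*(-32276) = (26153 + (½)*(-⅑)*(-204))*(-32276) = (26153 + 34/3)*(-32276) = (78493/3)*(-32276) = -2533440068/3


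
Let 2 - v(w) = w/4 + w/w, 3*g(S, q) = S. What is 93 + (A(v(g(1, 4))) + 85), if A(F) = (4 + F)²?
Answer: 29113/144 ≈ 202.17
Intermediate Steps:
g(S, q) = S/3
v(w) = 1 - w/4 (v(w) = 2 - (w/4 + w/w) = 2 - (w*(¼) + 1) = 2 - (w/4 + 1) = 2 - (1 + w/4) = 2 + (-1 - w/4) = 1 - w/4)
93 + (A(v(g(1, 4))) + 85) = 93 + ((4 + (1 - 1/12))² + 85) = 93 + ((4 + 11/12)² + 85) = 93 + ((59/12)² + 85) = 93 + (3481/144 + 85) = 93 + 15721/144 = 29113/144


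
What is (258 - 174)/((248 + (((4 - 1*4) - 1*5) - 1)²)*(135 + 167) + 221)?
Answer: 28/28663 ≈ 0.00097687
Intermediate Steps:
(258 - 174)/((248 + (((4 - 1*4) - 1*5) - 1)²)*(135 + 167) + 221) = 84/((248 + (((4 - 4) - 5) - 1)²)*302 + 221) = 84/((248 + ((0 - 5) - 1)²)*302 + 221) = 84/((248 + (-5 - 1)²)*302 + 221) = 84/((248 + (-6)²)*302 + 221) = 84/((248 + 36)*302 + 221) = 84/(284*302 + 221) = 84/(85768 + 221) = 84/85989 = 84*(1/85989) = 28/28663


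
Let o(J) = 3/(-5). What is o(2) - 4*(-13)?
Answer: 257/5 ≈ 51.400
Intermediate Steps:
o(J) = -3/5 (o(J) = 3*(-1/5) = -3/5)
o(2) - 4*(-13) = -3/5 - 4*(-13) = -3/5 + 52 = 257/5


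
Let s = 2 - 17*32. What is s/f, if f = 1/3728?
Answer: -2020576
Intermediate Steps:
f = 1/3728 ≈ 0.00026824
s = -542 (s = 2 - 544 = -542)
s/f = -542/1/3728 = -542*3728 = -2020576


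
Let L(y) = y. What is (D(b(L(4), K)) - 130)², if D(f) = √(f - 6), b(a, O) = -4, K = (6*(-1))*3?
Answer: (130 - I*√10)² ≈ 16890.0 - 822.19*I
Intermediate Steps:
K = -18 (K = -6*3 = -18)
D(f) = √(-6 + f)
(D(b(L(4), K)) - 130)² = (√(-6 - 4) - 130)² = (√(-10) - 130)² = (I*√10 - 130)² = (-130 + I*√10)²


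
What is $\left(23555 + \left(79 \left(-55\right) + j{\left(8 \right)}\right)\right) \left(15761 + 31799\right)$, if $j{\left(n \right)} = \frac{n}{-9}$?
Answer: $\frac{8222267920}{9} \approx 9.1359 \cdot 10^{8}$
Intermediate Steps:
$j{\left(n \right)} = - \frac{n}{9}$ ($j{\left(n \right)} = n \left(- \frac{1}{9}\right) = - \frac{n}{9}$)
$\left(23555 + \left(79 \left(-55\right) + j{\left(8 \right)}\right)\right) \left(15761 + 31799\right) = \left(23555 + \left(79 \left(-55\right) - \frac{8}{9}\right)\right) \left(15761 + 31799\right) = \left(23555 - \frac{39113}{9}\right) 47560 = \frac{172882}{9} \cdot 47560 = \frac{8222267920}{9}$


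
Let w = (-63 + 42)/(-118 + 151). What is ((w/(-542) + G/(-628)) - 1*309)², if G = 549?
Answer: 336519934968044689/3504638596624 ≈ 96021.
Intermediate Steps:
w = -7/11 (w = -21/33 = -21*1/33 = -7/11 ≈ -0.63636)
((w/(-542) + G/(-628)) - 1*309)² = ((-7/11/(-542) + 549/(-628)) - 1*309)² = ((-7/11*(-1/542) + 549*(-1/628)) - 309)² = ((7/5962 - 549/628) - 309)² = (-1634371/1872068 - 309)² = (-580103383/1872068)² = 336519934968044689/3504638596624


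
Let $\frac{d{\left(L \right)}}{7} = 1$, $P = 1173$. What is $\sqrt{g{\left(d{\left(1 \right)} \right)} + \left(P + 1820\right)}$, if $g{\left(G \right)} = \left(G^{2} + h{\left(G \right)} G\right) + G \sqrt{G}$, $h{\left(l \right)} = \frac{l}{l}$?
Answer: $\sqrt{3049 + 7 \sqrt{7}} \approx 55.385$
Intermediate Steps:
$d{\left(L \right)} = 7$ ($d{\left(L \right)} = 7 \cdot 1 = 7$)
$h{\left(l \right)} = 1$
$g{\left(G \right)} = G + G^{2} + G^{\frac{3}{2}}$ ($g{\left(G \right)} = \left(G^{2} + 1 G\right) + G \sqrt{G} = \left(G^{2} + G\right) + G^{\frac{3}{2}} = \left(G + G^{2}\right) + G^{\frac{3}{2}} = G + G^{2} + G^{\frac{3}{2}}$)
$\sqrt{g{\left(d{\left(1 \right)} \right)} + \left(P + 1820\right)} = \sqrt{\left(7 + 7^{2} + 7^{\frac{3}{2}}\right) + \left(1173 + 1820\right)} = \sqrt{\left(7 + 49 + 7 \sqrt{7}\right) + 2993} = \sqrt{\left(56 + 7 \sqrt{7}\right) + 2993} = \sqrt{3049 + 7 \sqrt{7}}$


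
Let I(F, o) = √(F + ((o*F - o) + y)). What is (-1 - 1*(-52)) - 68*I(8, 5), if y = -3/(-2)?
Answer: 51 - 34*√178 ≈ -402.62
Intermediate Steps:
y = 3/2 (y = -3*(-½) = 3/2 ≈ 1.5000)
I(F, o) = √(3/2 + F - o + F*o) (I(F, o) = √(F + ((o*F - o) + 3/2)) = √(F + ((F*o - o) + 3/2)) = √(F + ((-o + F*o) + 3/2)) = √(F + (3/2 - o + F*o)) = √(3/2 + F - o + F*o))
(-1 - 1*(-52)) - 68*I(8, 5) = (-1 - 1*(-52)) - 34*√(6 - 4*5 + 4*8 + 4*8*5) = (-1 + 52) - 34*√(6 - 20 + 32 + 160) = 51 - 34*√178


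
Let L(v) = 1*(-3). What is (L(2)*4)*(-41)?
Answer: 492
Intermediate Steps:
L(v) = -3
(L(2)*4)*(-41) = -3*4*(-41) = -12*(-41) = 492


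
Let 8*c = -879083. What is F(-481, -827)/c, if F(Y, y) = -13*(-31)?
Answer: -3224/879083 ≈ -0.0036675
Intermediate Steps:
F(Y, y) = 403
c = -879083/8 (c = (1/8)*(-879083) = -879083/8 ≈ -1.0989e+5)
F(-481, -827)/c = 403/(-879083/8) = 403*(-8/879083) = -3224/879083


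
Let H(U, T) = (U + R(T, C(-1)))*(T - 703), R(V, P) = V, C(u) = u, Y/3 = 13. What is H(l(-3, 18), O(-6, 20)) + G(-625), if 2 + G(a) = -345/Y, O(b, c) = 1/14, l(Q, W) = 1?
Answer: -1946631/2548 ≈ -763.98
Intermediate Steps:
Y = 39 (Y = 3*13 = 39)
O(b, c) = 1/14
G(a) = -141/13 (G(a) = -2 - 345/39 = -2 - 345*1/39 = -2 - 115/13 = -141/13)
H(U, T) = (-703 + T)*(T + U) (H(U, T) = (U + T)*(T - 703) = (T + U)*(-703 + T) = (-703 + T)*(T + U))
H(l(-3, 18), O(-6, 20)) + G(-625) = ((1/14)**2 - 703*1/14 - 703*1 + (1/14)*1) - 141/13 = (1/196 - 703/14 - 703 + 1/14) - 141/13 = -147615/196 - 141/13 = -1946631/2548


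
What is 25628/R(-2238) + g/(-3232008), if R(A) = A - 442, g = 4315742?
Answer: -5899755599/541361340 ≈ -10.898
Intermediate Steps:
R(A) = -442 + A
25628/R(-2238) + g/(-3232008) = 25628/(-442 - 2238) + 4315742/(-3232008) = 25628/(-2680) + 4315742*(-1/3232008) = 25628*(-1/2680) - 2157871/1616004 = -6407/670 - 2157871/1616004 = -5899755599/541361340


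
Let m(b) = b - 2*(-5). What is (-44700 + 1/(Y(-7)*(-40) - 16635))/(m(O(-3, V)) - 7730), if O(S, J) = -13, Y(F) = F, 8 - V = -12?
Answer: 731068501/126473215 ≈ 5.7804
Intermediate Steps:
V = 20 (V = 8 - 1*(-12) = 8 + 12 = 20)
m(b) = 10 + b (m(b) = b + 10 = 10 + b)
(-44700 + 1/(Y(-7)*(-40) - 16635))/(m(O(-3, V)) - 7730) = (-44700 + 1/(-7*(-40) - 16635))/((10 - 13) - 7730) = (-44700 + 1/(280 - 16635))/(-3 - 7730) = (-44700 + 1/(-16355))/(-7733) = (-44700 - 1/16355)*(-1/7733) = -731068501/16355*(-1/7733) = 731068501/126473215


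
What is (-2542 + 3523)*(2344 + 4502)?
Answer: 6715926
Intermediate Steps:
(-2542 + 3523)*(2344 + 4502) = 981*6846 = 6715926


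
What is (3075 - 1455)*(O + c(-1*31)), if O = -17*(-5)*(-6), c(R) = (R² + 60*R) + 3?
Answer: -2277720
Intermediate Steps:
c(R) = 3 + R² + 60*R
O = -510 (O = 85*(-6) = -510)
(3075 - 1455)*(O + c(-1*31)) = (3075 - 1455)*(-510 + (3 + (-1*31)² + 60*(-1*31))) = 1620*(-510 + (3 + (-31)² + 60*(-31))) = 1620*(-510 + (3 + 961 - 1860)) = 1620*(-510 - 896) = 1620*(-1406) = -2277720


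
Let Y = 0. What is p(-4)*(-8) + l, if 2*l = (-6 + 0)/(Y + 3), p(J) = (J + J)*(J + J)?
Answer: -513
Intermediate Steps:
p(J) = 4*J² (p(J) = (2*J)*(2*J) = 4*J²)
l = -1 (l = ((-6 + 0)/(0 + 3))/2 = (-6/3)/2 = (-6*⅓)/2 = (½)*(-2) = -1)
p(-4)*(-8) + l = (4*(-4)²)*(-8) - 1 = (4*16)*(-8) - 1 = 64*(-8) - 1 = -512 - 1 = -513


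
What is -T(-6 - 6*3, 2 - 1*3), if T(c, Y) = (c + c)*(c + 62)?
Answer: 1824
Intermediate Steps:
T(c, Y) = 2*c*(62 + c) (T(c, Y) = (2*c)*(62 + c) = 2*c*(62 + c))
-T(-6 - 6*3, 2 - 1*3) = -2*(-6 - 6*3)*(62 + (-6 - 6*3)) = -2*(-6 - 18)*(62 + (-6 - 18)) = -2*(-24)*(62 - 24) = -2*(-24)*38 = -1*(-1824) = 1824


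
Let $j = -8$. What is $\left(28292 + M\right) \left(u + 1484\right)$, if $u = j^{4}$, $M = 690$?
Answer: $161719560$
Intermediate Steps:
$u = 4096$ ($u = \left(-8\right)^{4} = 4096$)
$\left(28292 + M\right) \left(u + 1484\right) = \left(28292 + 690\right) \left(4096 + 1484\right) = 28982 \cdot 5580 = 161719560$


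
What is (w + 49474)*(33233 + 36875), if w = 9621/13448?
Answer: 11661343598771/3362 ≈ 3.4686e+9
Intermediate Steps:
w = 9621/13448 (w = 9621*(1/13448) = 9621/13448 ≈ 0.71542)
(w + 49474)*(33233 + 36875) = (9621/13448 + 49474)*(33233 + 36875) = (665335973/13448)*70108 = 11661343598771/3362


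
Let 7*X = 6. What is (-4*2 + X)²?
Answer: 2500/49 ≈ 51.020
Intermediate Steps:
X = 6/7 (X = (⅐)*6 = 6/7 ≈ 0.85714)
(-4*2 + X)² = (-4*2 + 6/7)² = (-8 + 6/7)² = (-50/7)² = 2500/49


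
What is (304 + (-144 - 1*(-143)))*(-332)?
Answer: -100596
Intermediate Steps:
(304 + (-144 - 1*(-143)))*(-332) = (304 + (-144 + 143))*(-332) = (304 - 1)*(-332) = 303*(-332) = -100596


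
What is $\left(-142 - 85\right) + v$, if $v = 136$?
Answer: $-91$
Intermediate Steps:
$\left(-142 - 85\right) + v = \left(-142 - 85\right) + 136 = -227 + 136 = -91$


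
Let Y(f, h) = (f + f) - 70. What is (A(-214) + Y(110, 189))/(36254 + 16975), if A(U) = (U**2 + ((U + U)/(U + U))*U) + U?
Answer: 4138/4839 ≈ 0.85513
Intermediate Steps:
A(U) = U**2 + 2*U (A(U) = (U**2 + ((2*U)/((2*U)))*U) + U = (U**2 + ((2*U)*(1/(2*U)))*U) + U = (U**2 + 1*U) + U = (U**2 + U) + U = (U + U**2) + U = U**2 + 2*U)
Y(f, h) = -70 + 2*f (Y(f, h) = 2*f - 70 = -70 + 2*f)
(A(-214) + Y(110, 189))/(36254 + 16975) = (-214*(2 - 214) + (-70 + 2*110))/(36254 + 16975) = (-214*(-212) + (-70 + 220))/53229 = (45368 + 150)*(1/53229) = 45518*(1/53229) = 4138/4839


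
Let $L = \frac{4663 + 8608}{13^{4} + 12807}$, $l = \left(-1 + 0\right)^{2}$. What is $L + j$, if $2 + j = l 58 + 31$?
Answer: $\frac{3612287}{41368} \approx 87.321$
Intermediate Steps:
$l = 1$ ($l = \left(-1\right)^{2} = 1$)
$j = 87$ ($j = -2 + \left(1 \cdot 58 + 31\right) = -2 + \left(58 + 31\right) = -2 + 89 = 87$)
$L = \frac{13271}{41368}$ ($L = \frac{13271}{28561 + 12807} = \frac{13271}{41368} \approx 0.3208$)
$L + j = \frac{13271}{41368} + 87 = \frac{3612287}{41368}$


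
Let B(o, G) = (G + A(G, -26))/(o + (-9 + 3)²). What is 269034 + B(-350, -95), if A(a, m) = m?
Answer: 84476797/314 ≈ 2.6903e+5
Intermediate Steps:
B(o, G) = (-26 + G)/(36 + o) (B(o, G) = (G - 26)/(o + (-9 + 3)²) = (-26 + G)/(o + (-6)²) = (-26 + G)/(o + 36) = (-26 + G)/(36 + o))
269034 + B(-350, -95) = 269034 + (-26 - 95)/(36 - 350) = 269034 - 121/(-314) = 269034 - 1/314*(-121) = 269034 + 121/314 = 84476797/314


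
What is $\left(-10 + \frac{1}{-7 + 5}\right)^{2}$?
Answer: $\frac{441}{4} \approx 110.25$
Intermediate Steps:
$\left(-10 + \frac{1}{-7 + 5}\right)^{2} = \left(-10 + \frac{1}{-2}\right)^{2} = \left(-10 - \frac{1}{2}\right)^{2} = \left(- \frac{21}{2}\right)^{2} = \frac{441}{4}$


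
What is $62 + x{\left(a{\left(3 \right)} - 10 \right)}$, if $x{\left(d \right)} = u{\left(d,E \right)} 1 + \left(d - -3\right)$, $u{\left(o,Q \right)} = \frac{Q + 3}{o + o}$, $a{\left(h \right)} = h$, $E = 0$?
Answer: $\frac{809}{14} \approx 57.786$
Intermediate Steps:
$u{\left(o,Q \right)} = \frac{3 + Q}{2 o}$
$x{\left(d \right)} = 3 + d + \frac{3}{2 d}$ ($x{\left(d \right)} = \frac{3 + 0}{2 d} 1 + \left(d - -3\right) = \frac{1}{2} \frac{1}{d} 3 \cdot 1 + \left(d + 3\right) = \frac{3}{2 d} 1 + \left(3 + d\right) = \frac{3}{2 d} + \left(3 + d\right) = 3 + d + \frac{3}{2 d}$)
$62 + x{\left(a{\left(3 \right)} - 10 \right)} = 62 + \left(3 + \left(3 - 10\right) + \frac{3}{2 \left(3 - 10\right)}\right) = 62 + \left(3 - 7 + \frac{3}{2 \left(-7\right)}\right) = 62 + \left(3 - 7 + \frac{3}{2} \left(- \frac{1}{7}\right)\right) = 62 - \frac{59}{14} = \frac{809}{14}$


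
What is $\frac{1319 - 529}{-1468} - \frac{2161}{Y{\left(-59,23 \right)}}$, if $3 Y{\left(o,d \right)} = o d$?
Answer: $\frac{4222507}{996038} \approx 4.2393$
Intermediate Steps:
$Y{\left(o,d \right)} = \frac{d o}{3}$ ($Y{\left(o,d \right)} = \frac{o d}{3} = \frac{d o}{3}$)
$\frac{1319 - 529}{-1468} - \frac{2161}{Y{\left(-59,23 \right)}} = \frac{1319 - 529}{-1468} - \frac{2161}{\frac{1}{3} \cdot 23 \left(-59\right)} = 790 \left(- \frac{1}{1468}\right) - \frac{2161}{- \frac{1357}{3}} = - \frac{395}{734} - - \frac{6483}{1357} = - \frac{395}{734} + \frac{6483}{1357} = \frac{4222507}{996038}$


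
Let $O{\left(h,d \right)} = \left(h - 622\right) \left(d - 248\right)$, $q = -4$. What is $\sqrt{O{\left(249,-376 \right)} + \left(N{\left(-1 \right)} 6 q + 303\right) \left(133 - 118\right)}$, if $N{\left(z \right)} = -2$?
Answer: $\sqrt{238017} \approx 487.87$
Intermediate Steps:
$O{\left(h,d \right)} = \left(-622 + h\right) \left(-248 + d\right)$
$\sqrt{O{\left(249,-376 \right)} + \left(N{\left(-1 \right)} 6 q + 303\right) \left(133 - 118\right)} = \sqrt{\left(154256 - -233872 - 61752 - 93624\right) + \left(\left(-2\right) 6 \left(-4\right) + 303\right) \left(133 - 118\right)} = \sqrt{\left(154256 + 233872 - 61752 - 93624\right) + \left(\left(-12\right) \left(-4\right) + 303\right) \left(133 - 118\right)} = \sqrt{232752 + \left(48 + 303\right) 15} = \sqrt{232752 + 351 \cdot 15} = \sqrt{232752 + 5265} = \sqrt{238017}$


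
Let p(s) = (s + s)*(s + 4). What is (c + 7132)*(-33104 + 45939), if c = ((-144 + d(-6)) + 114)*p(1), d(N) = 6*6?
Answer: 92309320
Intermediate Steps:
d(N) = 36
p(s) = 2*s*(4 + s) (p(s) = (2*s)*(4 + s) = 2*s*(4 + s))
c = 60 (c = ((-144 + 36) + 114)*(2*1*(4 + 1)) = (-108 + 114)*(2*1*5) = 6*10 = 60)
(c + 7132)*(-33104 + 45939) = (60 + 7132)*(-33104 + 45939) = 7192*12835 = 92309320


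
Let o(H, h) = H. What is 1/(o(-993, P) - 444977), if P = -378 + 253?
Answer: -1/445970 ≈ -2.2423e-6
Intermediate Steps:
P = -125
1/(o(-993, P) - 444977) = 1/(-993 - 444977) = 1/(-445970) = -1/445970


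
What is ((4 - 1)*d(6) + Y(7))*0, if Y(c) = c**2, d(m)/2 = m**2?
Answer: 0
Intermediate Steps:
d(m) = 2*m**2
((4 - 1)*d(6) + Y(7))*0 = ((4 - 1)*(2*6**2) + 7**2)*0 = (3*(2*36) + 49)*0 = (3*72 + 49)*0 = (216 + 49)*0 = 265*0 = 0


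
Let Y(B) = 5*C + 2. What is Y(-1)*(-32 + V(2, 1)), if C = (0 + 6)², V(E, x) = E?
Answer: -5460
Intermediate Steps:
C = 36 (C = 6² = 36)
Y(B) = 182 (Y(B) = 5*36 + 2 = 180 + 2 = 182)
Y(-1)*(-32 + V(2, 1)) = 182*(-32 + 2) = 182*(-30) = -5460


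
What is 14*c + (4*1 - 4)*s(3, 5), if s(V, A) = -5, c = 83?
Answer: 1162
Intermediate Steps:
14*c + (4*1 - 4)*s(3, 5) = 14*83 + (4*1 - 4)*(-5) = 1162 + (4 - 4)*(-5) = 1162 + 0*(-5) = 1162 + 0 = 1162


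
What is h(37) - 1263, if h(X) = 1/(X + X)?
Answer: -93461/74 ≈ -1263.0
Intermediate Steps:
h(X) = 1/(2*X)
h(37) - 1263 = (1/2)/37 - 1263 = (1/2)*(1/37) - 1263 = 1/74 - 1263 = -93461/74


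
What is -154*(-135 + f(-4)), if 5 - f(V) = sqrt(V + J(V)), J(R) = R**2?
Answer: 20020 + 308*sqrt(3) ≈ 20553.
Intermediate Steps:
f(V) = 5 - sqrt(V + V**2)
-154*(-135 + f(-4)) = -154*(-135 + (5 - sqrt(-4*(1 - 4)))) = -154*(-135 + (5 - sqrt(-4*(-3)))) = -154*(-135 + (5 - sqrt(12))) = -154*(-135 + (5 - 2*sqrt(3))) = -154*(-130 - 2*sqrt(3)) = 20020 + 308*sqrt(3)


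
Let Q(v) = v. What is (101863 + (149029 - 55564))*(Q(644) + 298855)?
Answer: 58500540672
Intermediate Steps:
(101863 + (149029 - 55564))*(Q(644) + 298855) = (101863 + (149029 - 55564))*(644 + 298855) = (101863 + 93465)*299499 = 195328*299499 = 58500540672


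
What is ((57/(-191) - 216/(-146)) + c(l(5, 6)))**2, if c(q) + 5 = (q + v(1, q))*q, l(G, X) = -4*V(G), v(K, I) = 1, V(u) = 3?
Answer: 3194183923984/194407249 ≈ 16430.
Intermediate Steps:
l(G, X) = -12 (l(G, X) = -4*3 = -12)
c(q) = -5 + q*(1 + q) (c(q) = -5 + (q + 1)*q = -5 + (1 + q)*q = -5 + q*(1 + q))
((57/(-191) - 216/(-146)) + c(l(5, 6)))**2 = ((57/(-191) - 216/(-146)) + (-5 - 12 + (-12)**2))**2 = ((57*(-1/191) - 216*(-1/146)) + (-5 - 12 + 144))**2 = ((-57/191 + 108/73) + 127)**2 = (16467/13943 + 127)**2 = (1787228/13943)**2 = 3194183923984/194407249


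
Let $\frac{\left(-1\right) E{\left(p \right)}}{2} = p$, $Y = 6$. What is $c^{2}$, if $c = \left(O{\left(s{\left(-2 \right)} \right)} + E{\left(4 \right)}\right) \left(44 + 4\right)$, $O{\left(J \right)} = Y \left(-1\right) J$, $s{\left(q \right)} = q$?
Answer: $36864$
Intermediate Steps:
$E{\left(p \right)} = - 2 p$
$O{\left(J \right)} = - 6 J$ ($O{\left(J \right)} = 6 \left(-1\right) J = - 6 J$)
$c = 192$ ($c = \left(\left(-6\right) \left(-2\right) - 8\right) \left(44 + 4\right) = \left(12 - 8\right) 48 = 4 \cdot 48 = 192$)
$c^{2} = 192^{2} = 36864$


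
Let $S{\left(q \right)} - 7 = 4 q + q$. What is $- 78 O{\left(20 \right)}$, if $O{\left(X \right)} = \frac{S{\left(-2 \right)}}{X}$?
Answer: $\frac{117}{10} \approx 11.7$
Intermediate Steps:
$S{\left(q \right)} = 7 + 5 q$ ($S{\left(q \right)} = 7 + \left(4 q + q\right) = 7 + 5 q$)
$O{\left(X \right)} = - \frac{3}{X}$ ($O{\left(X \right)} = \frac{7 + 5 \left(-2\right)}{X} = \frac{7 - 10}{X} = - \frac{3}{X}$)
$- 78 O{\left(20 \right)} = - 78 \left(- \frac{3}{20}\right) = - 78 \left(\left(-3\right) \frac{1}{20}\right) = \left(-78\right) \left(- \frac{3}{20}\right) = \frac{117}{10}$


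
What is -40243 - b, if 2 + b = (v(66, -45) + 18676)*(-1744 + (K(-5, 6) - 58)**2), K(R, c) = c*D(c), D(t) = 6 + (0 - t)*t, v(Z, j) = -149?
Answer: -1017172541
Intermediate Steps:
D(t) = 6 - t**2 (D(t) = 6 + (-t)*t = 6 - t**2)
K(R, c) = c*(6 - c**2)
b = 1017132298 (b = -2 + (-149 + 18676)*(-1744 + (6*(6 - 1*6**2) - 58)**2) = -2 + 18527*(-1744 + (6*(6 - 1*36) - 58)**2) = -2 + 18527*(-1744 + (6*(6 - 36) - 58)**2) = -2 + 18527*(-1744 + (6*(-30) - 58)**2) = -2 + 18527*(-1744 + (-180 - 58)**2) = -2 + 18527*(-1744 + (-238)**2) = -2 + 18527*(-1744 + 56644) = -2 + 18527*54900 = -2 + 1017132300 = 1017132298)
-40243 - b = -40243 - 1*1017132298 = -40243 - 1017132298 = -1017172541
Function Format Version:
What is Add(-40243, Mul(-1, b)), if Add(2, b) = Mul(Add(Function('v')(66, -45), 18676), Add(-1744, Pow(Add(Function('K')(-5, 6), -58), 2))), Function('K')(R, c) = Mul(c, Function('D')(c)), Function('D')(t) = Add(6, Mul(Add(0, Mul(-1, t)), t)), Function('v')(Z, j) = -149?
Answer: -1017172541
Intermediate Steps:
Function('D')(t) = Add(6, Mul(-1, Pow(t, 2))) (Function('D')(t) = Add(6, Mul(Mul(-1, t), t)) = Add(6, Mul(-1, Pow(t, 2))))
Function('K')(R, c) = Mul(c, Add(6, Mul(-1, Pow(c, 2))))
b = 1017132298 (b = Add(-2, Mul(Add(-149, 18676), Add(-1744, Pow(Add(Mul(6, Add(6, Mul(-1, Pow(6, 2)))), -58), 2)))) = Add(-2, Mul(18527, Add(-1744, Pow(Add(Mul(6, Add(6, Mul(-1, 36))), -58), 2)))) = Add(-2, Mul(18527, Add(-1744, Pow(Add(Mul(6, Add(6, -36)), -58), 2)))) = Add(-2, Mul(18527, Add(-1744, Pow(Add(Mul(6, -30), -58), 2)))) = Add(-2, Mul(18527, Add(-1744, Pow(Add(-180, -58), 2)))) = Add(-2, Mul(18527, Add(-1744, Pow(-238, 2)))) = Add(-2, Mul(18527, Add(-1744, 56644))) = Add(-2, Mul(18527, 54900)) = Add(-2, 1017132300) = 1017132298)
Add(-40243, Mul(-1, b)) = Add(-40243, Mul(-1, 1017132298)) = Add(-40243, -1017132298) = -1017172541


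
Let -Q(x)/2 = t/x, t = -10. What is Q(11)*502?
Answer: 10040/11 ≈ 912.73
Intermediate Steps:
Q(x) = 20/x (Q(x) = -(-20)/x = 20/x)
Q(11)*502 = (20/11)*502 = 10040/11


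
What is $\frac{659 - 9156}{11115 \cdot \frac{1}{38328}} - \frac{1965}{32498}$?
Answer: $- \frac{3527914504981}{120405090} \approx -29300.0$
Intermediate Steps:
$\frac{659 - 9156}{11115 \cdot \frac{1}{38328}} - \frac{1965}{32498} = - \frac{8497}{\frac{3705}{12776}} - \frac{1965}{32498} = \left(-8497\right) \frac{12776}{3705} - \frac{1965}{32498} = - \frac{108557672}{3705} - \frac{1965}{32498} = - \frac{3527914504981}{120405090}$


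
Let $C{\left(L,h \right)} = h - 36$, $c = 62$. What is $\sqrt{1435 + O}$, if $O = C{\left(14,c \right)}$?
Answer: $\sqrt{1461} \approx 38.223$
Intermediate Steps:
$C{\left(L,h \right)} = -36 + h$ ($C{\left(L,h \right)} = h - 36 = -36 + h$)
$O = 26$ ($O = -36 + 62 = 26$)
$\sqrt{1435 + O} = \sqrt{1435 + 26} = \sqrt{1461}$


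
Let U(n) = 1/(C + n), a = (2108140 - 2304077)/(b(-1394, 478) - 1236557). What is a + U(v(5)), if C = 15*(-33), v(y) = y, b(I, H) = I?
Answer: 94771179/606595990 ≈ 0.15623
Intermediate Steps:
C = -495
a = 195937/1237951 (a = (2108140 - 2304077)/(-1394 - 1236557) = -195937/(-1237951) = -195937*(-1/1237951) = 195937/1237951 ≈ 0.15828)
U(n) = 1/(-495 + n)
a + U(v(5)) = 195937/1237951 + 1/(-495 + 5) = 195937/1237951 + 1/(-490) = 195937/1237951 - 1/490 = 94771179/606595990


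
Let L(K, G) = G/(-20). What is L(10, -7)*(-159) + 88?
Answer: 647/20 ≈ 32.350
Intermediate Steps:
L(K, G) = -G/20 (L(K, G) = G*(-1/20) = -G/20)
L(10, -7)*(-159) + 88 = -1/20*(-7)*(-159) + 88 = (7/20)*(-159) + 88 = -1113/20 + 88 = 647/20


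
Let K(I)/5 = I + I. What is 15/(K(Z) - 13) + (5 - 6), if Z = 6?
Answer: -32/47 ≈ -0.68085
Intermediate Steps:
K(I) = 10*I (K(I) = 5*(I + I) = 5*(2*I) = 10*I)
15/(K(Z) - 13) + (5 - 6) = 15/(10*6 - 13) + (5 - 6) = 15/(60 - 13) - 1 = 15/47 - 1 = -32/47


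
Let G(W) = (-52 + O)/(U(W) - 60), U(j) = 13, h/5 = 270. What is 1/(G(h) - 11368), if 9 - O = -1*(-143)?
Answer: -47/534110 ≈ -8.7997e-5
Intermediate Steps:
h = 1350 (h = 5*270 = 1350)
O = -134 (O = 9 - (-1)*(-143) = 9 - 1*143 = 9 - 143 = -134)
G(W) = 186/47 (G(W) = (-52 - 134)/(13 - 60) = -186/(-47) = -186*(-1/47) = 186/47)
1/(G(h) - 11368) = 1/(186/47 - 11368) = 1/(-534110/47) = -47/534110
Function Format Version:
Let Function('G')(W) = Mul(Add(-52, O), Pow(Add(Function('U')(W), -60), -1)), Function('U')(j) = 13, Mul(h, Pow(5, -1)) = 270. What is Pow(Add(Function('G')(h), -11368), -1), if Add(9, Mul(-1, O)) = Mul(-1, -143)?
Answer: Rational(-47, 534110) ≈ -8.7997e-5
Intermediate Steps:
h = 1350 (h = Mul(5, 270) = 1350)
O = -134 (O = Add(9, Mul(-1, Mul(-1, -143))) = Add(9, Mul(-1, 143)) = Add(9, -143) = -134)
Function('G')(W) = Rational(186, 47) (Function('G')(W) = Mul(Add(-52, -134), Pow(Add(13, -60), -1)) = Mul(-186, Pow(-47, -1)) = Mul(-186, Rational(-1, 47)) = Rational(186, 47))
Pow(Add(Function('G')(h), -11368), -1) = Pow(Add(Rational(186, 47), -11368), -1) = Pow(Rational(-534110, 47), -1) = Rational(-47, 534110)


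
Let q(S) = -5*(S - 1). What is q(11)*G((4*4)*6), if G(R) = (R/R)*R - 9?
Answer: -4350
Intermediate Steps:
G(R) = -9 + R (G(R) = 1*R - 9 = R - 9 = -9 + R)
q(S) = 5 - 5*S (q(S) = -5*(-1 + S) = 5 - 5*S)
q(11)*G((4*4)*6) = (5 - 5*11)*(-9 + (4*4)*6) = (5 - 55)*(-9 + 16*6) = -50*(-9 + 96) = -50*87 = -4350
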